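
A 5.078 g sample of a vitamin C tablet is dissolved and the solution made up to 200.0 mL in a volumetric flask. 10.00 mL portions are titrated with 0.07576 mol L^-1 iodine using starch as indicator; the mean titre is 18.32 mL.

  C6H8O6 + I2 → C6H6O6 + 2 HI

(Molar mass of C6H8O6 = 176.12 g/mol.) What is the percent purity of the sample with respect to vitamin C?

n(I2) per titration = 0.01832 × 0.07576 = 1.388 × 10^-3 mol
n(C6H8O6) in each aliquot = 1.388 × 10^-3 mol (1:1 ratio)
n(C6H8O6) in the whole flask = 1.388 × 10^-3 × 200.0/10.00 = 0.02776 mol
mass of C6H8O6 = 0.02776 × 176.12 = 4.889 g
% C6H8O6 = 4.889 / 5.078 × 100 = 96.27 %

96.27 %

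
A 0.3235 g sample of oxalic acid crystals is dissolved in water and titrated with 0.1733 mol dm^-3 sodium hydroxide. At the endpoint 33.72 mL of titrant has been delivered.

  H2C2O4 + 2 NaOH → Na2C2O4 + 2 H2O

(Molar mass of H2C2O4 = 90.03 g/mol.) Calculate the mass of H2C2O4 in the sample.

0.2631 g

n(NaOH) = 0.03372 L × 0.1733 mol/L = 5.844 × 10^-3 mol
From the 1:2 ratio, n(H2C2O4) = 1/2 × 5.844 × 10^-3 = 2.922 × 10^-3 mol
mass of H2C2O4 = 2.922 × 10^-3 × 90.03 g/mol = 0.2631 g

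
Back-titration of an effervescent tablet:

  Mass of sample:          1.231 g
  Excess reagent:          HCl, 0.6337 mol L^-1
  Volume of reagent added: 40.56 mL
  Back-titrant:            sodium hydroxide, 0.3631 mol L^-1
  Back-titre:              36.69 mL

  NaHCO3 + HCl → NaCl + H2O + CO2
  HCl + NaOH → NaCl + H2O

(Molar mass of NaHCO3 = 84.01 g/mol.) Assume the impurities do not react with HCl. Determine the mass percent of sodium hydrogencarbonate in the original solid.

84.49 %

n(HCl) added = 0.04056 × 0.6337 = 0.02570 mol
n(NaOH) used in back-titration = 0.03669 × 0.3631 = 0.01332 mol
n(HCl) left over = 0.01332 mol (1:1 ratio)
n(HCl) consumed by analyte = 0.02570 − 0.01332 = 0.01238 mol
n(NaHCO3) = 0.01238 mol (1:1 ratio)
mass of NaHCO3 = 0.01238 × 84.01 = 1.040 g
% NaHCO3 = 1.040 / 1.231 × 100 = 84.49 %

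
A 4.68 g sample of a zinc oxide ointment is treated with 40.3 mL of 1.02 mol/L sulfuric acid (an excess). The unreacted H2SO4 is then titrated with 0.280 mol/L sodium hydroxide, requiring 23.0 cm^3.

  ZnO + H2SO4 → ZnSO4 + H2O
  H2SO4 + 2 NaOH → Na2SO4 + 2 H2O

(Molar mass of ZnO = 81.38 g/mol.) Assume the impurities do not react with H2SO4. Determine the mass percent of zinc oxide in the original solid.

65.9 %

n(H2SO4) added = 0.0403 × 1.02 = 0.0411 mol
n(NaOH) used in back-titration = 0.0230 × 0.280 = 6.44 × 10^-3 mol
From the 1:2 ratio, n(H2SO4) left over = 1/2 × 6.44 × 10^-3 = 3.22 × 10^-3 mol
n(H2SO4) consumed by analyte = 0.0411 − 3.22 × 10^-3 = 0.0379 mol
n(ZnO) = 0.0379 mol (1:1 ratio)
mass of ZnO = 0.0379 × 81.38 = 3.08 g
% ZnO = 3.08 / 4.68 × 100 = 65.9 %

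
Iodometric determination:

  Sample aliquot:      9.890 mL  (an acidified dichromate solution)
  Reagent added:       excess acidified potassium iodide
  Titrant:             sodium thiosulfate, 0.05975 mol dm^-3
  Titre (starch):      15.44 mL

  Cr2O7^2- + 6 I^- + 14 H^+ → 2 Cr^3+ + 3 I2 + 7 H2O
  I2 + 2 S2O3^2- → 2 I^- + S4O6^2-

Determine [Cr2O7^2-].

0.01555 mol/L

n(S2O3^2-) = 0.01544 × 0.05975 = 9.225 × 10^-4 mol
n(I2) = n(S2O3^2-)/2 = 4.613 × 10^-4 mol
From the 1:3 ratio, n(Cr2O7^2-) in the aliquot = 1/3 × 4.613 × 10^-4 = 1.538 × 10^-4 mol
[Cr2O7^2-] = 1.538 × 10^-4 / 0.009890 = 0.01555 mol/L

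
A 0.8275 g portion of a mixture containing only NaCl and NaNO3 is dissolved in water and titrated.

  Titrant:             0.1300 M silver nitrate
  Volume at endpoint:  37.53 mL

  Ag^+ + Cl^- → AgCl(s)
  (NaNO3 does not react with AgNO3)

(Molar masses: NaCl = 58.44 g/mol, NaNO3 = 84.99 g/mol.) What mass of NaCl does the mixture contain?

n(AgNO3) = 0.03753 × 0.1300 = 4.879 × 10^-3 mol
Let x = n(NaCl), y = n(NaNO3).
Titrant: 1x = 4.879 × 10^-3;  mass: 58.44x + 84.99y = 0.8275
Solving, x = 4.879 × 10^-3 mol, y = 6.382 × 10^-3 mol
mass of NaCl = 4.879 × 10^-3 × 58.44 = 0.2851 g

0.2851 g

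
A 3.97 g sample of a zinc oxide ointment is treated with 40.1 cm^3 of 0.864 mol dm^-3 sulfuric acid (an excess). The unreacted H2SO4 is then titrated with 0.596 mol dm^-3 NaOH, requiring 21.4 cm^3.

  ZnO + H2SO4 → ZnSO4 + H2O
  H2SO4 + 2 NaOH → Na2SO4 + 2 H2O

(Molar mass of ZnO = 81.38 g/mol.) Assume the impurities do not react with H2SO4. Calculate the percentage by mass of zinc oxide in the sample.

57.9 %

n(H2SO4) added = 0.0401 × 0.864 = 0.0346 mol
n(NaOH) used in back-titration = 0.0214 × 0.596 = 0.0128 mol
From the 1:2 ratio, n(H2SO4) left over = 1/2 × 0.0128 = 6.38 × 10^-3 mol
n(H2SO4) consumed by analyte = 0.0346 − 6.38 × 10^-3 = 0.0283 mol
n(ZnO) = 0.0283 mol (1:1 ratio)
mass of ZnO = 0.0283 × 81.38 = 2.30 g
% ZnO = 2.30 / 3.97 × 100 = 57.9 %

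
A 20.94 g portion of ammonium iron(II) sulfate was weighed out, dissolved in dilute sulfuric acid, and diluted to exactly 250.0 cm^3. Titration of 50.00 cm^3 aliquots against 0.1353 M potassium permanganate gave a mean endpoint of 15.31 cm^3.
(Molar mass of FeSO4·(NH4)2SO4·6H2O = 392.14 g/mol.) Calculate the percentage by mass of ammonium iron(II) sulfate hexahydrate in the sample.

96.98 %

MnO4^- + 5 Fe^2+ + 8 H^+ → Mn^2+ + 5 Fe^3+ + 4 H2O
n(KMnO4) per titration = 0.01531 × 0.1353 = 2.071 × 10^-3 mol
From the 5:1 ratio, n(FeSO4·(NH4)2SO4·6H2O) in each aliquot = 5/1 × 2.071 × 10^-3 = 0.01036 mol
n(FeSO4·(NH4)2SO4·6H2O) in the whole flask = 0.01036 × 250.0/50.00 = 0.05179 mol
mass of FeSO4·(NH4)2SO4·6H2O = 0.05179 × 392.14 = 20.31 g
% FeSO4·(NH4)2SO4·6H2O = 20.31 / 20.94 × 100 = 96.98 %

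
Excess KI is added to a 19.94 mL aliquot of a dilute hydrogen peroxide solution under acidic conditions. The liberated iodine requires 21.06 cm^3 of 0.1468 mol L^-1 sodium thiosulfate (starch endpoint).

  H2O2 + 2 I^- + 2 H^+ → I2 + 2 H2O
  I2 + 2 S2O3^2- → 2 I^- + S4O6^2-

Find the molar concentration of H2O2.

0.07752 mol/L

n(S2O3^2-) = 0.02106 × 0.1468 = 3.092 × 10^-3 mol
n(I2) = n(S2O3^2-)/2 = 1.546 × 10^-3 mol
n(H2O2) in the aliquot = 1.546 × 10^-3 mol (1:1 ratio)
[H2O2] = 1.546 × 10^-3 / 0.01994 = 0.07752 mol/L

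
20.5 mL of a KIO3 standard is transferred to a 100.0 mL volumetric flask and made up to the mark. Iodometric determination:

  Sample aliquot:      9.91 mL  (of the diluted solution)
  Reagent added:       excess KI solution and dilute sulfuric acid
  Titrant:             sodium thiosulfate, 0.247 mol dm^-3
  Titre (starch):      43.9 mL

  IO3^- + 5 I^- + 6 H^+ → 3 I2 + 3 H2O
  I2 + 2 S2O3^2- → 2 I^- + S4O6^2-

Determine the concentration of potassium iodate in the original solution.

0.890 mol/L

n(S2O3^2-) = 0.0439 × 0.247 = 0.0108 mol
n(I2) = n(S2O3^2-)/2 = 5.42 × 10^-3 mol
From the 1:3 ratio, n(IO3^-) in the aliquot = 1/3 × 5.42 × 10^-3 = 1.81 × 10^-3 mol
[IO3^-]_dilute = 1.81 × 10^-3 / 0.00991 = 0.182 mol/L
[IO3^-]_original = 0.182 × 100.0/20.5 = 0.890 mol/L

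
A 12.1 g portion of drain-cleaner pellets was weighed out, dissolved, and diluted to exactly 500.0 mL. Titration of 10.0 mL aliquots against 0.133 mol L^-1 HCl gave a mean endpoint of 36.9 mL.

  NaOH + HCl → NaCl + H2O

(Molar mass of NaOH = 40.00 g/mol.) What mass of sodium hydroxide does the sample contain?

n(HCl) per titration = 0.0369 × 0.133 = 4.91 × 10^-3 mol
n(NaOH) in each aliquot = 4.91 × 10^-3 mol (1:1 ratio)
n(NaOH) in the whole flask = 4.91 × 10^-3 × 500.0/10.0 = 0.245 mol
mass of NaOH = 0.245 × 40.00 = 9.82 g

9.82 g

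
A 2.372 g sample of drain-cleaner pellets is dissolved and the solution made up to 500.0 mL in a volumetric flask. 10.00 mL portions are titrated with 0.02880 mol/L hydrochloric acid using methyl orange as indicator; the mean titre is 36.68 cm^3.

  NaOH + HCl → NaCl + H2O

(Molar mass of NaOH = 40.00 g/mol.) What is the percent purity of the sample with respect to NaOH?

89.07 %

n(HCl) per titration = 0.03668 × 0.02880 = 1.056 × 10^-3 mol
n(NaOH) in each aliquot = 1.056 × 10^-3 mol (1:1 ratio)
n(NaOH) in the whole flask = 1.056 × 10^-3 × 500.0/10.00 = 0.05282 mol
mass of NaOH = 0.05282 × 40.00 = 2.113 g
% NaOH = 2.113 / 2.372 × 100 = 89.07 %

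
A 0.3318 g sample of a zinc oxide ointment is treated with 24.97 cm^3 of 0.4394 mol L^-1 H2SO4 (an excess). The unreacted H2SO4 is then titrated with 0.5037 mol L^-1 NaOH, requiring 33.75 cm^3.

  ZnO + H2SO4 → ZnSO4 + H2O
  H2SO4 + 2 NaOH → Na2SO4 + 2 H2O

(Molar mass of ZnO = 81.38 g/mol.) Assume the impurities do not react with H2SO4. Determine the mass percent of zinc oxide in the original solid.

60.63 %

n(H2SO4) added = 0.02497 × 0.4394 = 0.01097 mol
n(NaOH) used in back-titration = 0.03375 × 0.5037 = 0.01700 mol
From the 1:2 ratio, n(H2SO4) left over = 1/2 × 0.01700 = 8.500 × 10^-3 mol
n(H2SO4) consumed by analyte = 0.01097 − 8.500 × 10^-3 = 2.472 × 10^-3 mol
n(ZnO) = 2.472 × 10^-3 mol (1:1 ratio)
mass of ZnO = 2.472 × 10^-3 × 81.38 = 0.2012 g
% ZnO = 0.2012 / 0.3318 × 100 = 60.63 %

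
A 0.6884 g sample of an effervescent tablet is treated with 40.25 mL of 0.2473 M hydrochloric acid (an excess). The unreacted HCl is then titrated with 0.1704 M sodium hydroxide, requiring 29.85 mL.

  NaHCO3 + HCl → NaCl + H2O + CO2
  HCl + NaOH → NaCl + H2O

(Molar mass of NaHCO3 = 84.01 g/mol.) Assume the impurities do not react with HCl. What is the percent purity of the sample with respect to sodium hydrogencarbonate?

n(HCl) added = 0.04025 × 0.2473 = 9.954 × 10^-3 mol
n(NaOH) used in back-titration = 0.02985 × 0.1704 = 5.086 × 10^-3 mol
n(HCl) left over = 5.086 × 10^-3 mol (1:1 ratio)
n(HCl) consumed by analyte = 9.954 × 10^-3 − 5.086 × 10^-3 = 4.867 × 10^-3 mol
n(NaHCO3) = 4.867 × 10^-3 mol (1:1 ratio)
mass of NaHCO3 = 4.867 × 10^-3 × 84.01 = 0.4089 g
% NaHCO3 = 0.4089 / 0.6884 × 100 = 59.40 %

59.40 %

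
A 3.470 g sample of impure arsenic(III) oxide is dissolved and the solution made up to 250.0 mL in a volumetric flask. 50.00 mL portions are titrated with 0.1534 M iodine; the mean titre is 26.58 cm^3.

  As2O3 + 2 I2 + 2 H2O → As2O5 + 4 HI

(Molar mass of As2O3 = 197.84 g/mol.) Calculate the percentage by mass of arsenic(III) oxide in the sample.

58.12 %

n(I2) per titration = 0.02658 × 0.1534 = 4.077 × 10^-3 mol
From the 1:2 ratio, n(As2O3) in each aliquot = 1/2 × 4.077 × 10^-3 = 2.039 × 10^-3 mol
n(As2O3) in the whole flask = 2.039 × 10^-3 × 250.0/50.00 = 0.01019 mol
mass of As2O3 = 0.01019 × 197.84 = 2.017 g
% As2O3 = 2.017 / 3.470 × 100 = 58.12 %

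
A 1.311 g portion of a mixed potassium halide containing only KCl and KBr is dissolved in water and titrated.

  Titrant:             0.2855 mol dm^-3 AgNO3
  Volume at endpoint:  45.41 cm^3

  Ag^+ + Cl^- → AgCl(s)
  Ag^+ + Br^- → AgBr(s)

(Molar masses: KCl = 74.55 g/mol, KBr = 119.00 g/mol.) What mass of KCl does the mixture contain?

0.3887 g

n(AgNO3) = 0.04541 × 0.2855 = 0.01296 mol
Let x = n(KCl), y = n(KBr).
Titrant: 1x + 1y = 0.01296;  mass: 74.55x + 119.00y = 1.311
Solving, x = 5.214 × 10^-3 mol, y = 7.750 × 10^-3 mol
mass of KCl = 5.214 × 10^-3 × 74.55 = 0.3887 g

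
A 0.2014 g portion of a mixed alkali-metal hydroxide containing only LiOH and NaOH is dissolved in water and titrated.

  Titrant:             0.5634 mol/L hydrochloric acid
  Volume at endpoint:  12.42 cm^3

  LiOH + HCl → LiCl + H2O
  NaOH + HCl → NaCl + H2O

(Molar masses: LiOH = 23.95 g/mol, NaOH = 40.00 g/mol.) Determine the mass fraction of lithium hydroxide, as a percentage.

58.16 %

n(HCl) = 0.01242 × 0.5634 = 6.997 × 10^-3 mol
Let x = n(LiOH), y = n(NaOH).
Titrant: 1x + 1y = 6.997 × 10^-3;  mass: 23.95x + 40.00y = 0.2014
Solving, x = 4.891 × 10^-3 mol, y = 2.107 × 10^-3 mol
mass of LiOH = 4.891 × 10^-3 × 23.95 = 0.1171 g
% LiOH = 0.1171 / 0.2014 × 100 = 58.16 %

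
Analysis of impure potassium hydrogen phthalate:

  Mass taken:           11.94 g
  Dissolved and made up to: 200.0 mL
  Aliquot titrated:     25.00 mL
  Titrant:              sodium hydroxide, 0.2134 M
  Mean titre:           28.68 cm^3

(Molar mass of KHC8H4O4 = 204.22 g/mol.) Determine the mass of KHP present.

9.999 g

KHC8H4O4 + NaOH → KNaC8H4O4 + H2O
n(NaOH) per titration = 0.02868 × 0.2134 = 6.120 × 10^-3 mol
n(KHC8H4O4) in each aliquot = 6.120 × 10^-3 mol (1:1 ratio)
n(KHC8H4O4) in the whole flask = 6.120 × 10^-3 × 200.0/25.00 = 0.04896 mol
mass of KHC8H4O4 = 0.04896 × 204.22 = 9.999 g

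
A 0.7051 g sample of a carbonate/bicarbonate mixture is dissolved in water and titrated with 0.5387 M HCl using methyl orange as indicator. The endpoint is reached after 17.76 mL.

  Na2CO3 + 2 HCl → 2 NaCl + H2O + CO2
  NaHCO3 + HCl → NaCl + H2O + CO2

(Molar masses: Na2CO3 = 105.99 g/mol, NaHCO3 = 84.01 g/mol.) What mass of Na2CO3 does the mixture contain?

0.1686 g

n(HCl) = 0.01776 × 0.5387 = 9.567 × 10^-3 mol
Let x = n(Na2CO3), y = n(NaHCO3).
Titrant: 2x + 1y = 9.567 × 10^-3;  mass: 105.99x + 84.01y = 0.7051
Solving, x = 1.590 × 10^-3 mol, y = 6.387 × 10^-3 mol
mass of Na2CO3 = 1.590 × 10^-3 × 105.99 = 0.1686 g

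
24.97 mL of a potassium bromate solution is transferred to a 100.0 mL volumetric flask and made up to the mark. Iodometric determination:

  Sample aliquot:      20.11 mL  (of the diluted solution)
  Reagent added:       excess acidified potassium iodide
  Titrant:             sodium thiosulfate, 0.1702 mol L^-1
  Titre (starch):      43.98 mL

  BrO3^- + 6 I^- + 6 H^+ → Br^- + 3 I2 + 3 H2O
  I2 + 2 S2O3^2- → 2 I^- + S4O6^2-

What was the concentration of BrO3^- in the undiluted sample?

n(S2O3^2-) = 0.04398 × 0.1702 = 7.485 × 10^-3 mol
n(I2) = n(S2O3^2-)/2 = 3.743 × 10^-3 mol
From the 1:3 ratio, n(BrO3^-) in the aliquot = 1/3 × 3.743 × 10^-3 = 1.248 × 10^-3 mol
[BrO3^-]_dilute = 1.248 × 10^-3 / 0.02011 = 0.06204 mol/L
[BrO3^-]_original = 0.06204 × 100.0/24.97 = 0.2484 mol/L

0.2484 mol/L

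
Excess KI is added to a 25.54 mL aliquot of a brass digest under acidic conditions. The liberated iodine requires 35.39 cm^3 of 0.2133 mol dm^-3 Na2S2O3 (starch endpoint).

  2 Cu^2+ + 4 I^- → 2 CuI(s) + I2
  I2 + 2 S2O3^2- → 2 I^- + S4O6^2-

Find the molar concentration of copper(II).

n(S2O3^2-) = 0.03539 × 0.2133 = 7.549 × 10^-3 mol
n(I2) = n(S2O3^2-)/2 = 3.774 × 10^-3 mol
From the 2:1 ratio, n(Cu2+) in the aliquot = 2/1 × 3.774 × 10^-3 = 7.549 × 10^-3 mol
[Cu2+] = 7.549 × 10^-3 / 0.02554 = 0.2956 mol/L

0.2956 mol/L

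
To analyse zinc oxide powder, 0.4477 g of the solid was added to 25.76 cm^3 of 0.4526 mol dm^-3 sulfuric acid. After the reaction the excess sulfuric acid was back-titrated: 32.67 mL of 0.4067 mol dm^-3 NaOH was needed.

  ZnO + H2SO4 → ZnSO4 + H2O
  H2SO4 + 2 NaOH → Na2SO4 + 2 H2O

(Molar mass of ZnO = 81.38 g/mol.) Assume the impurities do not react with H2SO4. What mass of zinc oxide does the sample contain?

n(H2SO4) added = 0.02576 × 0.4526 = 0.01166 mol
n(NaOH) used in back-titration = 0.03267 × 0.4067 = 0.01329 mol
From the 1:2 ratio, n(H2SO4) left over = 1/2 × 0.01329 = 6.643 × 10^-3 mol
n(H2SO4) consumed by analyte = 0.01166 − 6.643 × 10^-3 = 5.016 × 10^-3 mol
n(ZnO) = 5.016 × 10^-3 mol (1:1 ratio)
mass of ZnO = 5.016 × 10^-3 × 81.38 = 0.4082 g

0.4082 g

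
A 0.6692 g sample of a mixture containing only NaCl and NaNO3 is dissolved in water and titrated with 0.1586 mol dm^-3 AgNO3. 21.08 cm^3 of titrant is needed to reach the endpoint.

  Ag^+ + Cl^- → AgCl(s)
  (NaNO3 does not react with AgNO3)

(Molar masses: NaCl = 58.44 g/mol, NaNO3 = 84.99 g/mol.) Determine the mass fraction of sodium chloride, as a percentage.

29.20 %

n(AgNO3) = 0.02108 × 0.1586 = 3.343 × 10^-3 mol
Let x = n(NaCl), y = n(NaNO3).
Titrant: 1x = 3.343 × 10^-3;  mass: 58.44x + 84.99y = 0.6692
Solving, x = 3.343 × 10^-3 mol, y = 5.575 × 10^-3 mol
mass of NaCl = 3.343 × 10^-3 × 58.44 = 0.1954 g
% NaCl = 0.1954 / 0.6692 × 100 = 29.20 %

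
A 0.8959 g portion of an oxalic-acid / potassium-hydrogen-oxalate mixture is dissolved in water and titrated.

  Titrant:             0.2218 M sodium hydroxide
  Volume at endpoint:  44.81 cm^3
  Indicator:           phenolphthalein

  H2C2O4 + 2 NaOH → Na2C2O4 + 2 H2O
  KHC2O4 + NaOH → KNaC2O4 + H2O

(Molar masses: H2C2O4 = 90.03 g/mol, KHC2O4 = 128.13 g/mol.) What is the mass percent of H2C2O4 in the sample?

22.83 %

n(NaOH) = 0.04481 × 0.2218 = 9.939 × 10^-3 mol
Let x = n(H2C2O4), y = n(KHC2O4).
Titrant: 2x + 1y = 9.939 × 10^-3;  mass: 90.03x + 128.13y = 0.8959
Solving, x = 2.271 × 10^-3 mol, y = 5.396 × 10^-3 mol
mass of H2C2O4 = 2.271 × 10^-3 × 90.03 = 0.2045 g
% H2C2O4 = 0.2045 / 0.8959 × 100 = 22.83 %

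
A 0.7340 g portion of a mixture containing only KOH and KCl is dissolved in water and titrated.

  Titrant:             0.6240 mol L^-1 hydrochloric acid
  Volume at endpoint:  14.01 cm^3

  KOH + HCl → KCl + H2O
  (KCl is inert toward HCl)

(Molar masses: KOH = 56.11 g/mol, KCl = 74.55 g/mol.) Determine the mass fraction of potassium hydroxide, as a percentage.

66.83 %

n(HCl) = 0.01401 × 0.6240 = 8.742 × 10^-3 mol
Let x = n(KOH), y = n(KCl).
Titrant: 1x = 8.742 × 10^-3;  mass: 56.11x + 74.55y = 0.7340
Solving, x = 8.742 × 10^-3 mol, y = 3.266 × 10^-3 mol
mass of KOH = 8.742 × 10^-3 × 56.11 = 0.4905 g
% KOH = 0.4905 / 0.7340 × 100 = 66.83 %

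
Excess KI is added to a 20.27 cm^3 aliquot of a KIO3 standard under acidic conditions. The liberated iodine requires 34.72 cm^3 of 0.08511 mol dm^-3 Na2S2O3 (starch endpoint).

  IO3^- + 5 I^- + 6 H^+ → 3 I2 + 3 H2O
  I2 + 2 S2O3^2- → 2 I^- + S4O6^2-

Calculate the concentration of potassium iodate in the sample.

n(S2O3^2-) = 0.03472 × 0.08511 = 2.955 × 10^-3 mol
n(I2) = n(S2O3^2-)/2 = 1.478 × 10^-3 mol
From the 1:3 ratio, n(IO3^-) in the aliquot = 1/3 × 1.478 × 10^-3 = 4.925 × 10^-4 mol
[IO3^-] = 4.925 × 10^-4 / 0.02027 = 0.02430 mol/L

0.02430 mol/L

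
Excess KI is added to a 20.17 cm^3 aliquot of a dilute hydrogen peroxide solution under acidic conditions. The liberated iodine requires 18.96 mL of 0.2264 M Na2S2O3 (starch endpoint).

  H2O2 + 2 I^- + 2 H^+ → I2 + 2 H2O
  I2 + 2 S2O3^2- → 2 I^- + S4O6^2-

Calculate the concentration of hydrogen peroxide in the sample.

0.1064 M

n(S2O3^2-) = 0.01896 × 0.2264 = 4.293 × 10^-3 mol
n(I2) = n(S2O3^2-)/2 = 2.146 × 10^-3 mol
n(H2O2) in the aliquot = 2.146 × 10^-3 mol (1:1 ratio)
[H2O2] = 2.146 × 10^-3 / 0.02017 = 0.1064 mol/L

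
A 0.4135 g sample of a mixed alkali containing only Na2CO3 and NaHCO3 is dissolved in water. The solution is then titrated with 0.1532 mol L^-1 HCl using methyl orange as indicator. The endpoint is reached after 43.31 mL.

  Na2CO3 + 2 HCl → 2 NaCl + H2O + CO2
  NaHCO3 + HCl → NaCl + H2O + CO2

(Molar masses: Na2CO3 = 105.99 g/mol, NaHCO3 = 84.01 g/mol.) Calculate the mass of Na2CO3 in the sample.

n(HCl) = 0.04331 × 0.1532 = 6.635 × 10^-3 mol
Let x = n(Na2CO3), y = n(NaHCO3).
Titrant: 2x + 1y = 6.635 × 10^-3;  mass: 105.99x + 84.01y = 0.4135
Solving, x = 2.320 × 10^-3 mol, y = 1.995 × 10^-3 mol
mass of Na2CO3 = 2.320 × 10^-3 × 105.99 = 0.2459 g

0.2459 g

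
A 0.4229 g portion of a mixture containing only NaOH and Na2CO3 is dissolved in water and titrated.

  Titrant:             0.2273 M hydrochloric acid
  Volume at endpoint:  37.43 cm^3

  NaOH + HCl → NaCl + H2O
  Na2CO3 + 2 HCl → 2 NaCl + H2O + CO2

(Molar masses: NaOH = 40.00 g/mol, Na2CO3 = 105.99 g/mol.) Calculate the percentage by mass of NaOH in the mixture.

20.36 %

n(HCl) = 0.03743 × 0.2273 = 8.508 × 10^-3 mol
Let x = n(NaOH), y = n(Na2CO3).
Titrant: 1x + 2y = 8.508 × 10^-3;  mass: 40.00x + 105.99y = 0.4229
Solving, x = 2.153 × 10^-3 mol, y = 3.178 × 10^-3 mol
mass of NaOH = 2.153 × 10^-3 × 40.00 = 0.08610 g
% NaOH = 0.08610 / 0.4229 × 100 = 20.36 %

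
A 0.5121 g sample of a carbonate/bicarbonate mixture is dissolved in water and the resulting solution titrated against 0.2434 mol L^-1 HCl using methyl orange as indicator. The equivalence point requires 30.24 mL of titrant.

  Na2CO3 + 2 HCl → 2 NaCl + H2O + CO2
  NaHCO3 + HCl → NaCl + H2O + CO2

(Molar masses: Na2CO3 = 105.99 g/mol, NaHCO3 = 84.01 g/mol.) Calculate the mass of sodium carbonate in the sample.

0.1815 g

n(HCl) = 0.03024 × 0.2434 = 7.360 × 10^-3 mol
Let x = n(Na2CO3), y = n(NaHCO3).
Titrant: 2x + 1y = 7.360 × 10^-3;  mass: 105.99x + 84.01y = 0.5121
Solving, x = 1.713 × 10^-3 mol, y = 3.935 × 10^-3 mol
mass of Na2CO3 = 1.713 × 10^-3 × 105.99 = 0.1815 g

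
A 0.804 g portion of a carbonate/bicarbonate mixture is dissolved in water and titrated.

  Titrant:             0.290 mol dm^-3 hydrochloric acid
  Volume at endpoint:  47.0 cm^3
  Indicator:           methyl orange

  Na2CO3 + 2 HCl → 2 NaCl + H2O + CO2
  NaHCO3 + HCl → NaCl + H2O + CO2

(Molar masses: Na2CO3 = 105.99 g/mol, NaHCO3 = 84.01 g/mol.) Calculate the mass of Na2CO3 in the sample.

0.583 g

n(HCl) = 0.0470 × 0.290 = 0.0136 mol
Let x = n(Na2CO3), y = n(NaHCO3).
Titrant: 2x + 1y = 0.0136;  mass: 105.99x + 84.01y = 0.804
Solving, x = 5.50 × 10^-3 mol, y = 2.63 × 10^-3 mol
mass of Na2CO3 = 5.50 × 10^-3 × 105.99 = 0.583 g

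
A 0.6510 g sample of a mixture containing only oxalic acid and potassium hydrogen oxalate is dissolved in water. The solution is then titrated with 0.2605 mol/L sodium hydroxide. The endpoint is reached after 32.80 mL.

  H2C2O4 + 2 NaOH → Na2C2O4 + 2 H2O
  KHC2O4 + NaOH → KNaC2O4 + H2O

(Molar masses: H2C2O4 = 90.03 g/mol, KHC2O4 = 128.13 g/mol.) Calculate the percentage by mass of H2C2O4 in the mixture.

36.92 %

n(NaOH) = 0.03280 × 0.2605 = 8.544 × 10^-3 mol
Let x = n(H2C2O4), y = n(KHC2O4).
Titrant: 2x + 1y = 8.544 × 10^-3;  mass: 90.03x + 128.13y = 0.6510
Solving, x = 2.670 × 10^-3 mol, y = 3.205 × 10^-3 mol
mass of H2C2O4 = 2.670 × 10^-3 × 90.03 = 0.2404 g
% H2C2O4 = 0.2404 / 0.6510 × 100 = 36.92 %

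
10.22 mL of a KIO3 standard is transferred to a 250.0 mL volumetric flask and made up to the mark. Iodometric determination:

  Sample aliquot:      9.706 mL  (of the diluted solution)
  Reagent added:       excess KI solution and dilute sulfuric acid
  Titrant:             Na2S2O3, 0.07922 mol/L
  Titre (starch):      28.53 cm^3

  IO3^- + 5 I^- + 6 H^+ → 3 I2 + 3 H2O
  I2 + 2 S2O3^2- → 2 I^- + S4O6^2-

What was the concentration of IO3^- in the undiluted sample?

0.9494 mol/L

n(S2O3^2-) = 0.02853 × 0.07922 = 2.260 × 10^-3 mol
n(I2) = n(S2O3^2-)/2 = 1.130 × 10^-3 mol
From the 1:3 ratio, n(IO3^-) in the aliquot = 1/3 × 1.130 × 10^-3 = 3.767 × 10^-4 mol
[IO3^-]_dilute = 3.767 × 10^-4 / 0.009706 = 0.03881 mol/L
[IO3^-]_original = 0.03881 × 250.0/10.22 = 0.9494 mol/L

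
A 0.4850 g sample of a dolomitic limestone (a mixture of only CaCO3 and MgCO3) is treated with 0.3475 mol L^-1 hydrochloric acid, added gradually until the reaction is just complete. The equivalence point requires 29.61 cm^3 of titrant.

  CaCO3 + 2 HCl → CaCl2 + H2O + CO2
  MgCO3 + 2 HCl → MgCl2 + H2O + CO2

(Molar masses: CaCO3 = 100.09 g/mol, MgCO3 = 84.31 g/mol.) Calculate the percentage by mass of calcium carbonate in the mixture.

67.02 %

n(HCl) = 0.02961 × 0.3475 = 0.01029 mol
Let x = n(CaCO3), y = n(MgCO3).
Titrant: 2x + 2y = 0.01029;  mass: 100.09x + 84.31y = 0.4850
Solving, x = 3.248 × 10^-3 mol, y = 1.897 × 10^-3 mol
mass of CaCO3 = 3.248 × 10^-3 × 100.09 = 0.3251 g
% CaCO3 = 0.3251 / 0.4850 × 100 = 67.02 %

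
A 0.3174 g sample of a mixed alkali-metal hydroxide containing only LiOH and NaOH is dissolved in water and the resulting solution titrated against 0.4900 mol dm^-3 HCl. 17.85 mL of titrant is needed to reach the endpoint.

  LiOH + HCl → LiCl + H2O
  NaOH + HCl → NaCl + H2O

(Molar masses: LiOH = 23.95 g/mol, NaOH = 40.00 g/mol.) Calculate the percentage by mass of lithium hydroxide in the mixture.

15.26 %

n(HCl) = 0.01785 × 0.4900 = 8.747 × 10^-3 mol
Let x = n(LiOH), y = n(NaOH).
Titrant: 1x + 1y = 8.747 × 10^-3;  mass: 23.95x + 40.00y = 0.3174
Solving, x = 2.022 × 10^-3 mol, y = 6.724 × 10^-3 mol
mass of LiOH = 2.022 × 10^-3 × 23.95 = 0.04844 g
% LiOH = 0.04844 / 0.3174 × 100 = 15.26 %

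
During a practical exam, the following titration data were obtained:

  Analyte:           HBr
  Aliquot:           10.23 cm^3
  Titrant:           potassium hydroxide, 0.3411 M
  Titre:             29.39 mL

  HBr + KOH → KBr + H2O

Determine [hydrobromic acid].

0.9800 M

n(KOH) = 0.02939 L × 0.3411 mol/L = 0.01002 mol
n(HBr) = 0.01002 mol (1:1 mole ratio)
[HBr] = 0.01002 mol / 0.01023 L = 0.9800 mol/L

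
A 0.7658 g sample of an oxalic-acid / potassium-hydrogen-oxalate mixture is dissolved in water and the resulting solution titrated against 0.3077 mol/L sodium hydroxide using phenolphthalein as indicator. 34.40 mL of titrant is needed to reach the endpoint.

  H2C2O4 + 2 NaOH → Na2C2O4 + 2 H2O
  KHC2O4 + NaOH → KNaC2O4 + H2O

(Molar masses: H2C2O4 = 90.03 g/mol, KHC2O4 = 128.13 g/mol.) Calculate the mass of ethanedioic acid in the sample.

n(NaOH) = 0.03440 × 0.3077 = 0.01058 mol
Let x = n(H2C2O4), y = n(KHC2O4).
Titrant: 2x + 1y = 0.01058;  mass: 90.03x + 128.13y = 0.7658
Solving, x = 3.552 × 10^-3 mol, y = 3.481 × 10^-3 mol
mass of H2C2O4 = 3.552 × 10^-3 × 90.03 = 0.3198 g

0.3198 g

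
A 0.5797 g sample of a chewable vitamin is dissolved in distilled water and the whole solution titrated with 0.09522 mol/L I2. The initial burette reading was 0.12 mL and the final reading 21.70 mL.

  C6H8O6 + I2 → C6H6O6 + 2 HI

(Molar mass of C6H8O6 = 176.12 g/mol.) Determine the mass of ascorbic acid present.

n(I2) = 0.02158 L × 0.09522 mol/L = 2.055 × 10^-3 mol
n(C6H8O6) = 2.055 × 10^-3 mol (1:1 ratio)
mass of C6H8O6 = 2.055 × 10^-3 × 176.12 g/mol = 0.3619 g

0.3619 g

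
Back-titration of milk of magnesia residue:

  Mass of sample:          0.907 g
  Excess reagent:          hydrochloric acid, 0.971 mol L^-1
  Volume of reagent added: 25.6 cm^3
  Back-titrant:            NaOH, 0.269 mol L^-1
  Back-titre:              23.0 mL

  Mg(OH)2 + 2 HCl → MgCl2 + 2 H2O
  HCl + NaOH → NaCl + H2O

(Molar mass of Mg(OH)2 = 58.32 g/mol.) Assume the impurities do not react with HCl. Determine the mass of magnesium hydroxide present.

n(HCl) added = 0.0256 × 0.971 = 0.0249 mol
n(NaOH) used in back-titration = 0.0230 × 0.269 = 6.19 × 10^-3 mol
n(HCl) left over = 6.19 × 10^-3 mol (1:1 ratio)
n(HCl) consumed by analyte = 0.0249 − 6.19 × 10^-3 = 0.0187 mol
From the 1:2 ratio, n(Mg(OH)2) = 1/2 × 0.0187 = 9.34 × 10^-3 mol
mass of Mg(OH)2 = 9.34 × 10^-3 × 58.32 = 0.544 g

0.544 g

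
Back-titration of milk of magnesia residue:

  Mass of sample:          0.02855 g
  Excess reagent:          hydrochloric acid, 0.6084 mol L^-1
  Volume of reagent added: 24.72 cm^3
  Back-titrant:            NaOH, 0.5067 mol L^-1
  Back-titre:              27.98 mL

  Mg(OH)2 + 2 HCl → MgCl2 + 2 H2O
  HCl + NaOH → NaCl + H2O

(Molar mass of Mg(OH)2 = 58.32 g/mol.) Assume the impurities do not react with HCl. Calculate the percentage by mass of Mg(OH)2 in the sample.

n(HCl) added = 0.02472 × 0.6084 = 0.01504 mol
n(NaOH) used in back-titration = 0.02798 × 0.5067 = 0.01418 mol
n(HCl) left over = 0.01418 mol (1:1 ratio)
n(HCl) consumed by analyte = 0.01504 − 0.01418 = 8.622 × 10^-4 mol
From the 1:2 ratio, n(Mg(OH)2) = 1/2 × 8.622 × 10^-4 = 4.311 × 10^-4 mol
mass of Mg(OH)2 = 4.311 × 10^-4 × 58.32 = 0.02514 g
% Mg(OH)2 = 0.02514 / 0.02855 × 100 = 88.06 %

88.06 %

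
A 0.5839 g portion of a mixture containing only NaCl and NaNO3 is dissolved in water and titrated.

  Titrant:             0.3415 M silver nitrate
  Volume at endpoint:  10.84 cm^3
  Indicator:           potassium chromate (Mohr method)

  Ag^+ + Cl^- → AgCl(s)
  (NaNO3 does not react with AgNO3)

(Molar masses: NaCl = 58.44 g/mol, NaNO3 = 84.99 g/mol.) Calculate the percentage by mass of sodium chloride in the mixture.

37.05 %

n(AgNO3) = 0.01084 × 0.3415 = 3.702 × 10^-3 mol
Let x = n(NaCl), y = n(NaNO3).
Titrant: 1x = 3.702 × 10^-3;  mass: 58.44x + 84.99y = 0.5839
Solving, x = 3.702 × 10^-3 mol, y = 4.325 × 10^-3 mol
mass of NaCl = 3.702 × 10^-3 × 58.44 = 0.2163 g
% NaCl = 0.2163 / 0.5839 × 100 = 37.05 %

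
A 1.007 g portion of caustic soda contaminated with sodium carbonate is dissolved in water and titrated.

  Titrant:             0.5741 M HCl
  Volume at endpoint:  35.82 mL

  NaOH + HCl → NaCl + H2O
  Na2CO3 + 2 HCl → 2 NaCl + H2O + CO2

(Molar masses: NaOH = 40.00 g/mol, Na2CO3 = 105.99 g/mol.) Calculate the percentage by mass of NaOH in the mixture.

25.31 %

n(HCl) = 0.03582 × 0.5741 = 0.02056 mol
Let x = n(NaOH), y = n(Na2CO3).
Titrant: 1x + 2y = 0.02056;  mass: 40.00x + 105.99y = 1.007
Solving, x = 6.372 × 10^-3 mol, y = 7.096 × 10^-3 mol
mass of NaOH = 6.372 × 10^-3 × 40.00 = 0.2549 g
% NaOH = 0.2549 / 1.007 × 100 = 25.31 %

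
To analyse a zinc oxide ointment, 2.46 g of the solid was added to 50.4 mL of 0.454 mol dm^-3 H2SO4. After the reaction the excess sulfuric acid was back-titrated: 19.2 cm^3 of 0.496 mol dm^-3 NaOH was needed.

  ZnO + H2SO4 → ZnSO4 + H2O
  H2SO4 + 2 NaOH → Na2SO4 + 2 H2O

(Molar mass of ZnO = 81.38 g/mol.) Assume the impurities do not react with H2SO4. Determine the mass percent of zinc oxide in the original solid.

n(H2SO4) added = 0.0504 × 0.454 = 0.0229 mol
n(NaOH) used in back-titration = 0.0192 × 0.496 = 9.52 × 10^-3 mol
From the 1:2 ratio, n(H2SO4) left over = 1/2 × 9.52 × 10^-3 = 4.76 × 10^-3 mol
n(H2SO4) consumed by analyte = 0.0229 − 4.76 × 10^-3 = 0.0181 mol
n(ZnO) = 0.0181 mol (1:1 ratio)
mass of ZnO = 0.0181 × 81.38 = 1.47 g
% ZnO = 1.47 / 2.46 × 100 = 59.9 %

59.9 %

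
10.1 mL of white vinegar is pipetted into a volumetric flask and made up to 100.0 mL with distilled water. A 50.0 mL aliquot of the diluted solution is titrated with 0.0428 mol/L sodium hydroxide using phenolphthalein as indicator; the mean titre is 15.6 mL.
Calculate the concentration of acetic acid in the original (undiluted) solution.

0.132 mol/L

CH3COOH + NaOH → CH3COONa + H2O
n(NaOH) = 0.0156 × 0.0428 = 6.68 × 10^-4 mol
n(CH3COOH) in the aliquot = 6.68 × 10^-4 mol (1:1 ratio)
[CH3COOH]_dilute = 6.68 × 10^-4 / 0.0500 = 0.0134 mol/L
Dilution factor = 100.0 / 10.1 = 9.901
[CH3COOH]_stock = 0.0134 × 9.901 = 0.132 mol/L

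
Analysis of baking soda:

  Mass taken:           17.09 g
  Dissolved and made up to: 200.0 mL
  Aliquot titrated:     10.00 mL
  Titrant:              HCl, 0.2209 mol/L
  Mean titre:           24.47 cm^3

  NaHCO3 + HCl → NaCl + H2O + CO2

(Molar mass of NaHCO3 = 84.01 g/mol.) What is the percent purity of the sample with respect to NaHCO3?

n(HCl) per titration = 0.02447 × 0.2209 = 5.405 × 10^-3 mol
n(NaHCO3) in each aliquot = 5.405 × 10^-3 mol (1:1 ratio)
n(NaHCO3) in the whole flask = 5.405 × 10^-3 × 200.0/10.00 = 0.1081 mol
mass of NaHCO3 = 0.1081 × 84.01 = 9.082 g
% NaHCO3 = 9.082 / 17.09 × 100 = 53.14 %

53.14 %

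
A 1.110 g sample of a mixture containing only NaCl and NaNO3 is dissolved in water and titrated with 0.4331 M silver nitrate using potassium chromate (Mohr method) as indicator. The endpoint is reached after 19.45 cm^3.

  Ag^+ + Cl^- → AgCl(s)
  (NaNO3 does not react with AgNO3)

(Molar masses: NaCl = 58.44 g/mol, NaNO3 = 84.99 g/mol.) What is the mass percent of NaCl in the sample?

44.35 %

n(AgNO3) = 0.01945 × 0.4331 = 8.424 × 10^-3 mol
Let x = n(NaCl), y = n(NaNO3).
Titrant: 1x = 8.424 × 10^-3;  mass: 58.44x + 84.99y = 1.110
Solving, x = 8.424 × 10^-3 mol, y = 7.268 × 10^-3 mol
mass of NaCl = 8.424 × 10^-3 × 58.44 = 0.4923 g
% NaCl = 0.4923 / 1.110 × 100 = 44.35 %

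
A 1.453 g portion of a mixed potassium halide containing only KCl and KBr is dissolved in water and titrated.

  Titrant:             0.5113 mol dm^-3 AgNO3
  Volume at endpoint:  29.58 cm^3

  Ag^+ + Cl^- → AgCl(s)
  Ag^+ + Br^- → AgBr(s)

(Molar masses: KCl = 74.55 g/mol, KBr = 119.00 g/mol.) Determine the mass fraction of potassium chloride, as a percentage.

n(AgNO3) = 0.02958 × 0.5113 = 0.01512 mol
Let x = n(KCl), y = n(KBr).
Titrant: 1x + 1y = 0.01512;  mass: 74.55x + 119.00y = 1.453
Solving, x = 7.802 × 10^-3 mol, y = 7.323 × 10^-3 mol
mass of KCl = 7.802 × 10^-3 × 74.55 = 0.5816 g
% KCl = 0.5816 / 1.453 × 100 = 40.03 %

40.03 %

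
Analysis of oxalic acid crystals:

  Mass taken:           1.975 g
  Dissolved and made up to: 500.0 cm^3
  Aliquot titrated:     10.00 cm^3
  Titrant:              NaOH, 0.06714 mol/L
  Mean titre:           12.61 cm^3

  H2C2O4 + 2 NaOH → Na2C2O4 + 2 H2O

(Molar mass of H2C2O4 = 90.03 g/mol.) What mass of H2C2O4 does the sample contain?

n(NaOH) per titration = 0.01261 × 0.06714 = 8.466 × 10^-4 mol
From the 1:2 ratio, n(H2C2O4) in each aliquot = 1/2 × 8.466 × 10^-4 = 4.233 × 10^-4 mol
n(H2C2O4) in the whole flask = 4.233 × 10^-4 × 500.0/10.00 = 0.02117 mol
mass of H2C2O4 = 0.02117 × 90.03 = 1.906 g

1.906 g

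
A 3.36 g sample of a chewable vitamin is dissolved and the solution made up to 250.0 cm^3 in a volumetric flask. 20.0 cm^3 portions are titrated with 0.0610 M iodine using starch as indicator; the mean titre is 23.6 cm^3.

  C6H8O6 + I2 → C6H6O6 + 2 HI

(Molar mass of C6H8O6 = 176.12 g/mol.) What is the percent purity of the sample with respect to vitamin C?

94.3 %

n(I2) per titration = 0.0236 × 0.0610 = 1.44 × 10^-3 mol
n(C6H8O6) in each aliquot = 1.44 × 10^-3 mol (1:1 ratio)
n(C6H8O6) in the whole flask = 1.44 × 10^-3 × 250.0/20.0 = 0.0180 mol
mass of C6H8O6 = 0.0180 × 176.12 = 3.17 g
% C6H8O6 = 3.17 / 3.36 × 100 = 94.3 %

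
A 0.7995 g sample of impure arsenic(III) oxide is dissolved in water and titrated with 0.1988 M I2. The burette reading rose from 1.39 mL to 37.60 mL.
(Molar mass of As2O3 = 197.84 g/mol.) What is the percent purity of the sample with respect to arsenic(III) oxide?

As2O3 + 2 I2 + 2 H2O → As2O5 + 4 HI
n(I2) = 0.03621 L × 0.1988 mol/L = 7.199 × 10^-3 mol
From the 1:2 ratio, n(As2O3) = 1/2 × 7.199 × 10^-3 = 3.599 × 10^-3 mol
mass of As2O3 = 3.599 × 10^-3 × 197.84 g/mol = 0.7121 g
% As2O3 = 0.7121 / 0.7995 × 100 = 89.07 %

89.07 %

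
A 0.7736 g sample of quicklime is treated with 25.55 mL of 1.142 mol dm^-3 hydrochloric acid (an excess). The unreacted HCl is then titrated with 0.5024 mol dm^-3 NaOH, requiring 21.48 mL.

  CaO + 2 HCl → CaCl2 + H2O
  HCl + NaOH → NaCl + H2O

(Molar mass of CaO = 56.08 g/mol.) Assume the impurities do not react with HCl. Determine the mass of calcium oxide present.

n(HCl) added = 0.02555 × 1.142 = 0.02918 mol
n(NaOH) used in back-titration = 0.02148 × 0.5024 = 0.01079 mol
n(HCl) left over = 0.01079 mol (1:1 ratio)
n(HCl) consumed by analyte = 0.02918 − 0.01079 = 0.01839 mol
From the 1:2 ratio, n(CaO) = 1/2 × 0.01839 = 9.193 × 10^-3 mol
mass of CaO = 9.193 × 10^-3 × 56.08 = 0.5156 g

0.5156 g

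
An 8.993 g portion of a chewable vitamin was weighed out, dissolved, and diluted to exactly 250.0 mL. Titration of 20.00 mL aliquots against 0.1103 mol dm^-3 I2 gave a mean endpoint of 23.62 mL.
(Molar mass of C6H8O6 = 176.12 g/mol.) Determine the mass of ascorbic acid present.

C6H8O6 + I2 → C6H6O6 + 2 HI
n(I2) per titration = 0.02362 × 0.1103 = 2.605 × 10^-3 mol
n(C6H8O6) in each aliquot = 2.605 × 10^-3 mol (1:1 ratio)
n(C6H8O6) in the whole flask = 2.605 × 10^-3 × 250.0/20.00 = 0.03257 mol
mass of C6H8O6 = 0.03257 × 176.12 = 5.736 g

5.736 g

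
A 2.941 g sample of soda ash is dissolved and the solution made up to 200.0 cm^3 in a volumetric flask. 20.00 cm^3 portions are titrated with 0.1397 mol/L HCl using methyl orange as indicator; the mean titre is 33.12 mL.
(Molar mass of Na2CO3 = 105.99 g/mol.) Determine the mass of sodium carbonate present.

2.452 g

Na2CO3 + 2 HCl → 2 NaCl + H2O + CO2
n(HCl) per titration = 0.03312 × 0.1397 = 4.627 × 10^-3 mol
From the 1:2 ratio, n(Na2CO3) in each aliquot = 1/2 × 4.627 × 10^-3 = 2.313 × 10^-3 mol
n(Na2CO3) in the whole flask = 2.313 × 10^-3 × 200.0/20.00 = 0.02313 mol
mass of Na2CO3 = 0.02313 × 105.99 = 2.452 g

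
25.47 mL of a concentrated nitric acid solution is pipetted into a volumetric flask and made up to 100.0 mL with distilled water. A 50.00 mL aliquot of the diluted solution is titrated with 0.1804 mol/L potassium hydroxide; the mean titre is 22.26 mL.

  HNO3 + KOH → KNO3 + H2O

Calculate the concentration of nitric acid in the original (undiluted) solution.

n(KOH) = 0.02226 × 0.1804 = 4.016 × 10^-3 mol
n(HNO3) in the aliquot = 4.016 × 10^-3 mol (1:1 ratio)
[HNO3]_dilute = 4.016 × 10^-3 / 0.05000 = 0.08031 mol/L
Dilution factor = 100.0 / 25.47 = 3.926
[HNO3]_stock = 0.08031 × 3.926 = 0.3153 mol/L

0.3153 mol/L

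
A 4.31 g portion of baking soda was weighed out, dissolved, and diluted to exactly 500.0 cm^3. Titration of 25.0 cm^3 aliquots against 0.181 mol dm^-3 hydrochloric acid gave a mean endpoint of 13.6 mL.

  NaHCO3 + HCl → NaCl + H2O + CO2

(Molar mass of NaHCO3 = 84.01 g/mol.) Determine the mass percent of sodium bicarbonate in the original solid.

n(HCl) per titration = 0.0136 × 0.181 = 2.46 × 10^-3 mol
n(NaHCO3) in each aliquot = 2.46 × 10^-3 mol (1:1 ratio)
n(NaHCO3) in the whole flask = 2.46 × 10^-3 × 500.0/25.0 = 0.0492 mol
mass of NaHCO3 = 0.0492 × 84.01 = 4.14 g
% NaHCO3 = 4.14 / 4.31 × 100 = 96.0 %

96.0 %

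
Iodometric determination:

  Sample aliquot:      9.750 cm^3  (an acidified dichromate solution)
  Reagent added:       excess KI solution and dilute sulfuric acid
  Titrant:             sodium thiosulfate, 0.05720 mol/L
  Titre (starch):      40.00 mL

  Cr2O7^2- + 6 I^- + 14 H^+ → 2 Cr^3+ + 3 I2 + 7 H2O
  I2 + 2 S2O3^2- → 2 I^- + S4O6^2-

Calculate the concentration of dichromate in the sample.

0.03911 mol/L

n(S2O3^2-) = 0.04000 × 0.05720 = 2.288 × 10^-3 mol
n(I2) = n(S2O3^2-)/2 = 1.144 × 10^-3 mol
From the 1:3 ratio, n(Cr2O7^2-) in the aliquot = 1/3 × 1.144 × 10^-3 = 3.813 × 10^-4 mol
[Cr2O7^2-] = 3.813 × 10^-4 / 0.009750 = 0.03911 mol/L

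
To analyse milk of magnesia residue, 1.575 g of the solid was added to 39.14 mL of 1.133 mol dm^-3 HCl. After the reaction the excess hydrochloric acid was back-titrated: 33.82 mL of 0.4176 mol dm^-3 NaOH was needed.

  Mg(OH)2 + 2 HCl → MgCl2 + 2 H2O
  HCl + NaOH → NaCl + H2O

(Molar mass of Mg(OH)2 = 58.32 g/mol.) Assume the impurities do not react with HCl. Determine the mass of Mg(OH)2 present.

0.8813 g

n(HCl) added = 0.03914 × 1.133 = 0.04435 mol
n(NaOH) used in back-titration = 0.03382 × 0.4176 = 0.01412 mol
n(HCl) left over = 0.01412 mol (1:1 ratio)
n(HCl) consumed by analyte = 0.04435 − 0.01412 = 0.03022 mol
From the 1:2 ratio, n(Mg(OH)2) = 1/2 × 0.03022 = 0.01511 mol
mass of Mg(OH)2 = 0.01511 × 58.32 = 0.8813 g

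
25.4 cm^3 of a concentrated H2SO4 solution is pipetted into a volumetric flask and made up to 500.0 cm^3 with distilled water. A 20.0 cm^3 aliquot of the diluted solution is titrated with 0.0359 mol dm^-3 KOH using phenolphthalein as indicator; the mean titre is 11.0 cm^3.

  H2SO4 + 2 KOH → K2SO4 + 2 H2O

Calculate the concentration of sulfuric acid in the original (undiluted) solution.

0.194 mol/L

n(KOH) = 0.0110 × 0.0359 = 3.95 × 10^-4 mol
From the 1:2 ratio, n(H2SO4) in the aliquot = 1/2 × 3.95 × 10^-4 = 1.97 × 10^-4 mol
[H2SO4]_dilute = 1.97 × 10^-4 / 0.0200 = 0.00987 mol/L
Dilution factor = 500.0 / 25.4 = 19.69
[H2SO4]_stock = 0.00987 × 19.69 = 0.194 mol/L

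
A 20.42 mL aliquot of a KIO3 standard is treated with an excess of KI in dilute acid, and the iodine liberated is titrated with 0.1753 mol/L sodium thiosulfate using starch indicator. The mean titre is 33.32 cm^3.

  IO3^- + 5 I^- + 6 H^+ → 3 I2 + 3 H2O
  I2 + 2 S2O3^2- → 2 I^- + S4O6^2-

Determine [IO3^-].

n(S2O3^2-) = 0.03332 × 0.1753 = 5.841 × 10^-3 mol
n(I2) = n(S2O3^2-)/2 = 2.920 × 10^-3 mol
From the 1:3 ratio, n(IO3^-) in the aliquot = 1/3 × 2.920 × 10^-3 = 9.735 × 10^-4 mol
[IO3^-] = 9.735 × 10^-4 / 0.02042 = 0.04767 mol/L

0.04767 mol/L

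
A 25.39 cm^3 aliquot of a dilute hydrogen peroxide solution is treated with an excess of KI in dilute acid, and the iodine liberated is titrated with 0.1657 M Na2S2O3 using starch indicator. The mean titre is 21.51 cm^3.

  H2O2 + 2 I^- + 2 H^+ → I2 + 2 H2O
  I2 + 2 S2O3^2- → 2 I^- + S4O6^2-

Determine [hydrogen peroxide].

0.07019 M

n(S2O3^2-) = 0.02151 × 0.1657 = 3.564 × 10^-3 mol
n(I2) = n(S2O3^2-)/2 = 1.782 × 10^-3 mol
n(H2O2) in the aliquot = 1.782 × 10^-3 mol (1:1 ratio)
[H2O2] = 1.782 × 10^-3 / 0.02539 = 0.07019 mol/L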